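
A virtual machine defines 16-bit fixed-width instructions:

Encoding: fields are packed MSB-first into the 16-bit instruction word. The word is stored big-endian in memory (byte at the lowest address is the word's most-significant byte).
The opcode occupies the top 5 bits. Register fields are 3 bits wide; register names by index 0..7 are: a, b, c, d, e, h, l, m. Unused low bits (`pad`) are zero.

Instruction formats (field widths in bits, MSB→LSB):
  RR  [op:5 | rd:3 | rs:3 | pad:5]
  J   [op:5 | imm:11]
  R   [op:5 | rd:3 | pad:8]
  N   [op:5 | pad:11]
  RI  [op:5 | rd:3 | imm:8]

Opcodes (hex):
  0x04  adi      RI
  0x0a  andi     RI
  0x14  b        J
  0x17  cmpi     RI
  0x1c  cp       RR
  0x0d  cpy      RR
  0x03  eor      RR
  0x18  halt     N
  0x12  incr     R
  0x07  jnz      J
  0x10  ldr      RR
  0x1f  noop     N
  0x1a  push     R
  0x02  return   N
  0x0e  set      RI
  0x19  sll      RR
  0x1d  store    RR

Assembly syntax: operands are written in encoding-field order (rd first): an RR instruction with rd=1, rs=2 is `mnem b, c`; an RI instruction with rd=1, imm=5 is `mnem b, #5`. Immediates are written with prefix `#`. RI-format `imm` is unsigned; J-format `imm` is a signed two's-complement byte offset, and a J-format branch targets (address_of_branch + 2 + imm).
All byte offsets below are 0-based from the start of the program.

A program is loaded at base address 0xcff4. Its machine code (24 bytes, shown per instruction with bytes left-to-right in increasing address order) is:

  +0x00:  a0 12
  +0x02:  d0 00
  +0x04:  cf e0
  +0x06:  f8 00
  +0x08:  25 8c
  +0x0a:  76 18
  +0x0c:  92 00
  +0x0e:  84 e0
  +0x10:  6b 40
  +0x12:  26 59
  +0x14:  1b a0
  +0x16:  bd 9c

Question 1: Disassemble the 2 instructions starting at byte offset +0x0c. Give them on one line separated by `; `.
off 0x0c: read 92 00 as big → 0x9200
  op=0x9200>>11=0x12 ⇒ incr (R)
  rd@[10:8]=0x2 ⇒ c
off 0x0e: read 84 e0 as big → 0x84e0
  op=0x84e0>>11=0x10 ⇒ ldr (RR)
  rd@[10:8]=0x4 ⇒ e
  rs@[7:5]=0x7 ⇒ m

incr c; ldr e, m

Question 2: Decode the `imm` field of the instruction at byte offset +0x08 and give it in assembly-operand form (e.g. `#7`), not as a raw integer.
#140

[08] 25 8c → 0x258c
  top 5b → 0x4 → adi [RI]
  rd@[10:8]=0x5 ⇒ h
  imm@[7:0]=0x8c ⇒ #140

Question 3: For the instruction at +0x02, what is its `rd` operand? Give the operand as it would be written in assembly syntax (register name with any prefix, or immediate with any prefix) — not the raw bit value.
a

[02] d0 00 → 0xd000
  op=0xd000>>11=0x1a ⇒ push (R)
  rd@[10:8]=0x0 ⇒ a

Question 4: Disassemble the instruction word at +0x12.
+0x12: 26 59 ⇒ word 0x2659 (big)
  top 5b → 0x4 → adi [RI]
  [10:8] rd=6 = l
  [7:0] imm=89 = #89

adi l, #89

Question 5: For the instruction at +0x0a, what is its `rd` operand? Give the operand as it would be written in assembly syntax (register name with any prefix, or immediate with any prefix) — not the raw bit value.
l

[0a] 76 18 → 0x7618
  top 5b → 0xe → set [RI]
  [10:8] rd=6 = l
  [7:0] imm=24 = #24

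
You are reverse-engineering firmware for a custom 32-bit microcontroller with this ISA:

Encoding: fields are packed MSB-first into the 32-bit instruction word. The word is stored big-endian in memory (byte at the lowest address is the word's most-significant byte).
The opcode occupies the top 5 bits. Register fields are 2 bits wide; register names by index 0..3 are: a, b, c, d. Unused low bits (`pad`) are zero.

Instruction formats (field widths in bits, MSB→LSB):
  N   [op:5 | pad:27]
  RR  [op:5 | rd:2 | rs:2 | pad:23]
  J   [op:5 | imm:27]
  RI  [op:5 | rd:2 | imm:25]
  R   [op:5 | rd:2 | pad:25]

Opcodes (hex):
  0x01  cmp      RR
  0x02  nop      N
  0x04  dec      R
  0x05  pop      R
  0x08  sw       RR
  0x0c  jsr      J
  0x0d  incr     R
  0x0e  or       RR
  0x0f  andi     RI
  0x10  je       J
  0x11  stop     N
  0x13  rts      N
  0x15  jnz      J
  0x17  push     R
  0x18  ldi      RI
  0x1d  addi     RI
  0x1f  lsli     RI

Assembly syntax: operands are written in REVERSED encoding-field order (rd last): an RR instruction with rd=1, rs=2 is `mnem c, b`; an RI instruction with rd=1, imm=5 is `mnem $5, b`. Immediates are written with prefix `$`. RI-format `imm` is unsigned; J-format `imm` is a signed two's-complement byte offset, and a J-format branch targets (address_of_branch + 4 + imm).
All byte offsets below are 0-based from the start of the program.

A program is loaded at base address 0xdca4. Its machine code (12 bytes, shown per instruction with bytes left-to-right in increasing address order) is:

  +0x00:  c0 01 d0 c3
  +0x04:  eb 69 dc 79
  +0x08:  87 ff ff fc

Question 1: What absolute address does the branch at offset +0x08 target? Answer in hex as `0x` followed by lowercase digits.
off 0x08: read 87 ff ff fc as big → 0x87fffffc
  top 5b → 0x10 → je [J]
  imm: (w>>0)&0x7ffffff=0x7fffffc (s27→-4) → $-4
  target = base 0xdca4 + off 0x08 + 4 + imm -4 = 0xdcac

0xdcac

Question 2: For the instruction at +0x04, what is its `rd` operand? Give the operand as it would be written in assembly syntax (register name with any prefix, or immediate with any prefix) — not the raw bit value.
b

[04] eb 69 dc 79 → 0xeb69dc79
  op=0xeb69dc79>>27=0x1d ⇒ addi (RI)
  [26:25] rd=1 = b
  [24:0] imm=23714937 = $23714937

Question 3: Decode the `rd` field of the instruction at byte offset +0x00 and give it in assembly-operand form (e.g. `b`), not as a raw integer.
a

[00] c0 01 d0 c3 → 0xc001d0c3
  top 5b → 0x18 → ldi [RI]
  rd: (w>>25)&0x3=0x0 → a
  imm: (w>>0)&0x1ffffff=0x1d0c3 → $118979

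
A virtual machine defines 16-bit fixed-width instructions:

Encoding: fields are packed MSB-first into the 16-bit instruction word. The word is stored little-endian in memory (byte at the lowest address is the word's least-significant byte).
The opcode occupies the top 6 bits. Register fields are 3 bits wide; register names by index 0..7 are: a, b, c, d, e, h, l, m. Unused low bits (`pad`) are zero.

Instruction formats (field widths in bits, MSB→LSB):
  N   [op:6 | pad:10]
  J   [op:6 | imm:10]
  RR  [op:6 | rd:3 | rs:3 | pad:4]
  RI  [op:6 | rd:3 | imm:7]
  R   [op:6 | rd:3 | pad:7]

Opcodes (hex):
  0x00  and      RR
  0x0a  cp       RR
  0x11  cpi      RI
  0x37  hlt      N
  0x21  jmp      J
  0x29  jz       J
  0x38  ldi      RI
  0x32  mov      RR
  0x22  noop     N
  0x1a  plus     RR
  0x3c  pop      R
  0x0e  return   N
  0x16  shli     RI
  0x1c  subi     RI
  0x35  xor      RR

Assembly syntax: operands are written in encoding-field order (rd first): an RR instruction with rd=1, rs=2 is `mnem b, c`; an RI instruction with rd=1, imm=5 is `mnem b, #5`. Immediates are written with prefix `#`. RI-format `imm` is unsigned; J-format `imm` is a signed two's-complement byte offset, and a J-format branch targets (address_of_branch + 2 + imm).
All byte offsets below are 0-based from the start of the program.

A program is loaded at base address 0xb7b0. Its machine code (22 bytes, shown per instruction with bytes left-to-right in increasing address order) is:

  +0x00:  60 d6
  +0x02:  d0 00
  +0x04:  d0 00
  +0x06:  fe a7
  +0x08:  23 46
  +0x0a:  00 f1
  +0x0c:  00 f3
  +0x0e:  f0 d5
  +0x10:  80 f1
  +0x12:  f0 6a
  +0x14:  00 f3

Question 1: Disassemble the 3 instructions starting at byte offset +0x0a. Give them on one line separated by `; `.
pop c; pop l; xor d, m

@+0a  little-endian(00 f1) = 0xf100
  top 6b → 0x3c → pop [R]
  rd: (w>>7)&0x7=0x2 → c
@+0c  little-endian(00 f3) = 0xf300
  top 6b → 0x3c → pop [R]
  rd: (w>>7)&0x7=0x6 → l
@+0e  little-endian(f0 d5) = 0xd5f0
  top 6b → 0x35 → xor [RR]
  rd: (w>>7)&0x7=0x3 → d
  rs: (w>>4)&0x7=0x7 → m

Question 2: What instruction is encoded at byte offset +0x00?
off 0x00: read 60 d6 as little → 0xd660
  opcode bits[15:10]=0x35: xor/RR
  rd@[9:7]=0x4 ⇒ e
  rs@[6:4]=0x6 ⇒ l

xor e, l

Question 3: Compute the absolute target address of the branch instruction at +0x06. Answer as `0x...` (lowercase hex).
off 0x06: read fe a7 as little → 0xa7fe
  op=0xa7fe>>10=0x29 ⇒ jz (J)
  [9:0] imm=1022 (s10→-2) = #-2
  target = base 0xb7b0 + off 0x06 + 2 + imm -2 = 0xb7b6

0xb7b6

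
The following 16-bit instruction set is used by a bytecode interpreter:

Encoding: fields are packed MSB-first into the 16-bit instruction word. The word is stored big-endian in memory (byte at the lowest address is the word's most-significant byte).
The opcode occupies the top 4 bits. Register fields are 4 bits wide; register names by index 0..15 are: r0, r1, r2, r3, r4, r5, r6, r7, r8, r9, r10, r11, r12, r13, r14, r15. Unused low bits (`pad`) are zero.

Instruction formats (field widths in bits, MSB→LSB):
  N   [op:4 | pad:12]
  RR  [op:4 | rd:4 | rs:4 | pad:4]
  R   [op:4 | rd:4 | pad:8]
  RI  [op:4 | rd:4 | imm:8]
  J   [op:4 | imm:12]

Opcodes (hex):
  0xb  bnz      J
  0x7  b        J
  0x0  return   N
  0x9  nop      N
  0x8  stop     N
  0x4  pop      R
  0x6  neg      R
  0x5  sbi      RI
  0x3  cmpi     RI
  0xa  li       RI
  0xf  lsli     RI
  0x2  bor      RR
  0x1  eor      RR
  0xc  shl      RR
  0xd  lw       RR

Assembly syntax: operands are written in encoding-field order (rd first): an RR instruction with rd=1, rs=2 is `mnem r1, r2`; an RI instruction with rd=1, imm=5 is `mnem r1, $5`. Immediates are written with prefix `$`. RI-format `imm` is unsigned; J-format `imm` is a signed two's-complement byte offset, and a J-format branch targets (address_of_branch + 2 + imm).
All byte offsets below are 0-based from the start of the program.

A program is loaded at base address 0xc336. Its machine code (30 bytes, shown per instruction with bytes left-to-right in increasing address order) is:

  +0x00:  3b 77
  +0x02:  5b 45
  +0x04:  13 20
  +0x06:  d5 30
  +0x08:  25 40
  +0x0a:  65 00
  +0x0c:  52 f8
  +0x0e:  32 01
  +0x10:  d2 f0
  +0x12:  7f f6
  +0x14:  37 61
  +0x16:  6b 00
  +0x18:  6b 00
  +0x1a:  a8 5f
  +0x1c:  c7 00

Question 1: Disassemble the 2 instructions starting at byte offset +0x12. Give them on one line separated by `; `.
[12] 7f f6 → 0x7ff6
  opcode bits[15:12]=0x7: b/J
  imm@[11:0]=0xff6 (s12→-10) ⇒ $-10
[14] 37 61 → 0x3761
  opcode bits[15:12]=0x3: cmpi/RI
  rd@[11:8]=0x7 ⇒ r7
  imm@[7:0]=0x61 ⇒ $97

b $-10; cmpi r7, $97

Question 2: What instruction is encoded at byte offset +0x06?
lw r5, r3

off 0x06: read d5 30 as big → 0xd530
  opcode bits[15:12]=0xd: lw/RR
  rd: (w>>8)&0xf=0x5 → r5
  rs: (w>>4)&0xf=0x3 → r3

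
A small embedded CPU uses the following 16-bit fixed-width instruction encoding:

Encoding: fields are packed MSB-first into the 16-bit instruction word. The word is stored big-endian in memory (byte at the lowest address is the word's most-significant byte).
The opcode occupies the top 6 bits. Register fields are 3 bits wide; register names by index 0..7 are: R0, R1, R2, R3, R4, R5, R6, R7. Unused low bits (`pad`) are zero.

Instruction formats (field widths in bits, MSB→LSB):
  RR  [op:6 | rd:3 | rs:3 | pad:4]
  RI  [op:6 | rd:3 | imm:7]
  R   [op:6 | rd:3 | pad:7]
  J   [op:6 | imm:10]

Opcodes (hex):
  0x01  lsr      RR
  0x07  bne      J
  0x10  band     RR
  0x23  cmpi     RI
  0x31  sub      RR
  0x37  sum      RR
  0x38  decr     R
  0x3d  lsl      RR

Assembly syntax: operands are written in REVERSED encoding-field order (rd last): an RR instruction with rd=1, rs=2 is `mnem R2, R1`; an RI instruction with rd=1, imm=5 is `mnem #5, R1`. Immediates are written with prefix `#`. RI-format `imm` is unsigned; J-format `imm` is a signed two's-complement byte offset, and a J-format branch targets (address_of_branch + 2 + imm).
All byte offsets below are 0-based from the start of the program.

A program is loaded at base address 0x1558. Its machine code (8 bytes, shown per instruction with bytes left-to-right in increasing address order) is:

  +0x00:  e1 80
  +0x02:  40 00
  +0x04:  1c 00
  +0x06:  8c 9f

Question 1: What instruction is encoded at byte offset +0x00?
decr R3

off 0x00: read e1 80 as big → 0xe180
  op=0xe180>>10=0x38 ⇒ decr (R)
  rd: (w>>7)&0x7=0x3 → R3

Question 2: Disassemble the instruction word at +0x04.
+0x04: 1c 00 ⇒ word 0x1c00 (big)
  opcode bits[15:10]=0x7: bne/J
  [9:0] imm=0 = #0

bne #0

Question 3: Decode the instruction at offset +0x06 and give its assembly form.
cmpi #31, R1

+0x06: 8c 9f ⇒ word 0x8c9f (big)
  top 6b → 0x23 → cmpi [RI]
  rd: (w>>7)&0x7=0x1 → R1
  imm: (w>>0)&0x7f=0x1f → #31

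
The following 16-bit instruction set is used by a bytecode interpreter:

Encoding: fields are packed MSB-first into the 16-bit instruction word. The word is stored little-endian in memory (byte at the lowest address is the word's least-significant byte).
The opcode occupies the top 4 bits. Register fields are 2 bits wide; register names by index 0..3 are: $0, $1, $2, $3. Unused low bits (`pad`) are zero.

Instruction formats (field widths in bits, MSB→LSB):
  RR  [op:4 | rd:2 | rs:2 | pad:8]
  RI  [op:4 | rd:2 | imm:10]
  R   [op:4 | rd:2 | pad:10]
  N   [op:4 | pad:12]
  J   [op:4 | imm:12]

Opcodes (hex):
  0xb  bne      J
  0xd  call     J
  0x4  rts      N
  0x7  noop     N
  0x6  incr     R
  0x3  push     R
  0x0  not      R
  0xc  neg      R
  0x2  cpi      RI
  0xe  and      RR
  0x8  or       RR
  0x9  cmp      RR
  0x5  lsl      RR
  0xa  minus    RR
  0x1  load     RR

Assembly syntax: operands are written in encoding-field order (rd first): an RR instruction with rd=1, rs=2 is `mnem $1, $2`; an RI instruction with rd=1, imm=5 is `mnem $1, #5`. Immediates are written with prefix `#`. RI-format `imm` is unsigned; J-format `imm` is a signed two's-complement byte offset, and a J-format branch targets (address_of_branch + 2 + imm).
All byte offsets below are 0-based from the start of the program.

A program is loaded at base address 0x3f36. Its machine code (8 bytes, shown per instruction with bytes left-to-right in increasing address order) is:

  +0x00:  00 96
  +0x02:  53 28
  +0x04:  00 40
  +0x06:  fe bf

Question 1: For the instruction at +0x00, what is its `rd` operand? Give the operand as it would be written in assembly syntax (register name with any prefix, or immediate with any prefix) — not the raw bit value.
off 0x00: read 00 96 as little → 0x9600
  opcode bits[15:12]=0x9: cmp/RR
  rd@[11:10]=0x1 ⇒ $1
  rs@[9:8]=0x2 ⇒ $2

$1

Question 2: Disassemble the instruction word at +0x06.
@+06  little-endian(fe bf) = 0xbffe
  op=0xbffe>>12=0xb ⇒ bne (J)
  imm@[11:0]=0xffe (s12→-2) ⇒ #-2

bne #-2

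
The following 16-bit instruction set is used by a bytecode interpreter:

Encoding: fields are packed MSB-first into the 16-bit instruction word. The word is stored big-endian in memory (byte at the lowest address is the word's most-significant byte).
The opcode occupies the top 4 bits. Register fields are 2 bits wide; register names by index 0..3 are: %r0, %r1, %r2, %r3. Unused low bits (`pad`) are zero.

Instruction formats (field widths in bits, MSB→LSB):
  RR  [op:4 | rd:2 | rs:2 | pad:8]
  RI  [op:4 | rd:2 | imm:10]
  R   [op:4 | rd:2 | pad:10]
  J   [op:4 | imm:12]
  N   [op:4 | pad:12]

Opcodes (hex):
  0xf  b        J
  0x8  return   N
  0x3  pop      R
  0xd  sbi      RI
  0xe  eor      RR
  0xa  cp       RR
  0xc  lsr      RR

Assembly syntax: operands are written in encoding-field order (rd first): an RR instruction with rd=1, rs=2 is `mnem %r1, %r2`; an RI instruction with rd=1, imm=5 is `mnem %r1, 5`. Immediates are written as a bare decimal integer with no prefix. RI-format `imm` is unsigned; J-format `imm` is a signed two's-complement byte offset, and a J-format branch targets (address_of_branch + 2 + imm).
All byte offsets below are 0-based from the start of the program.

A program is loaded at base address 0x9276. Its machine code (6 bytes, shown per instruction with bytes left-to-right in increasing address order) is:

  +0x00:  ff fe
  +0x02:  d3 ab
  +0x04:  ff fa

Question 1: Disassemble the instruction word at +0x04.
[04] ff fa → 0xfffa
  opcode bits[15:12]=0xf: b/J
  [11:0] imm=4090 (s12→-6) = -6

b -6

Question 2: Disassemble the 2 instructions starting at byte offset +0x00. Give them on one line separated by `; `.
b -2; sbi %r0, 939

[00] ff fe → 0xfffe
  op=0xfffe>>12=0xf ⇒ b (J)
  [11:0] imm=4094 (s12→-2) = -2
[02] d3 ab → 0xd3ab
  op=0xd3ab>>12=0xd ⇒ sbi (RI)
  [11:10] rd=0 = %r0
  [9:0] imm=939 = 939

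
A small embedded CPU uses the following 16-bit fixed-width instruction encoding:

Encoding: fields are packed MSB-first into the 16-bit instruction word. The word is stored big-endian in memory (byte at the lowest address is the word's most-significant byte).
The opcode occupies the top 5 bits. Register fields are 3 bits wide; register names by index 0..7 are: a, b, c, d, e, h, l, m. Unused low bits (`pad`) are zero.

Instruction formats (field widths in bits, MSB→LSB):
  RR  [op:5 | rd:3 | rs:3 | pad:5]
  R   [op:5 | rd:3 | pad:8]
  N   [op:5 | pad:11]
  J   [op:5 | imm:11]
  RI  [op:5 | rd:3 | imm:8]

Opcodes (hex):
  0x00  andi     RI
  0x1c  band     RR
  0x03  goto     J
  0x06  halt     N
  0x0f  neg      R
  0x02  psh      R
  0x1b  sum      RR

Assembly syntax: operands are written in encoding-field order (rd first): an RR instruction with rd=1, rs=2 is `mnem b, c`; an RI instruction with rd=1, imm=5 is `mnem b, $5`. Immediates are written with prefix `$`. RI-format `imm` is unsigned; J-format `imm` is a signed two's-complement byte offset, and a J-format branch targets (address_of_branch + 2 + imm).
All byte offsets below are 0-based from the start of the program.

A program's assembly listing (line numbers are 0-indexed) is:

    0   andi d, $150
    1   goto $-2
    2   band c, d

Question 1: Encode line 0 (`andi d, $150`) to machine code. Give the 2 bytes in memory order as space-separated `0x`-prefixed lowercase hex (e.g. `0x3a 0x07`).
L0: andi op=0x0:5|rd=3:3|imm=150:8 ⇒ 0x0396 ⇒ big 03 96

0x03 0x96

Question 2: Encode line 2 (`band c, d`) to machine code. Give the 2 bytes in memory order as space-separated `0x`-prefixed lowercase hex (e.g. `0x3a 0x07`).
0xe2 0x60

L2: band op=0x1c:5|rd=2:3|rs=3:3|pad=0:5 ⇒ 0xe260 ⇒ big e2 60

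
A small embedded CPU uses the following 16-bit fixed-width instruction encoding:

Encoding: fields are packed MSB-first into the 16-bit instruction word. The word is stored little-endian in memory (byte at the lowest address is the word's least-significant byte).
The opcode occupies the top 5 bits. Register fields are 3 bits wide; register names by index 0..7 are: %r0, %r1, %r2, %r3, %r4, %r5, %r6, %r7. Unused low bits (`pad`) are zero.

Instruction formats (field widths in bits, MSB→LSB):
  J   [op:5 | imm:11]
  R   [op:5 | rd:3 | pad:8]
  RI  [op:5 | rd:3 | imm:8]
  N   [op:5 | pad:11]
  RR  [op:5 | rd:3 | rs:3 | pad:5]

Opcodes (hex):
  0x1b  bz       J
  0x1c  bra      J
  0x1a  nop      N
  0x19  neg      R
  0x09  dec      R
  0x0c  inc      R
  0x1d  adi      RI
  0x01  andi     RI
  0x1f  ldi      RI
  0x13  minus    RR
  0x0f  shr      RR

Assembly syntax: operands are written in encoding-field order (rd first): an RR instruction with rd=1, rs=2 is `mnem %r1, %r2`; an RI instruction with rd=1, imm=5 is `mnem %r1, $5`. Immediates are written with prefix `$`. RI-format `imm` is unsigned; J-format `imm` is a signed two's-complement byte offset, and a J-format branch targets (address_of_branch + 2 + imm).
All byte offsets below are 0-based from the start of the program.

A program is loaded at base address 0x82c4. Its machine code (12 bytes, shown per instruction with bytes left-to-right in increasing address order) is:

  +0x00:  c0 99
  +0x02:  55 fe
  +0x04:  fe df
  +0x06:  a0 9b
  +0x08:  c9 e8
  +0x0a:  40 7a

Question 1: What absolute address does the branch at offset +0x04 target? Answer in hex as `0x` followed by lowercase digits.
0x82c8

+0x04: fe df ⇒ word 0xdffe (little)
  top 5b → 0x1b → bz [J]
  imm: (w>>0)&0x7ff=0x7fe (s11→-2) → $-2
  target = base 0x82c4 + off 0x04 + 2 + imm -2 = 0x82c8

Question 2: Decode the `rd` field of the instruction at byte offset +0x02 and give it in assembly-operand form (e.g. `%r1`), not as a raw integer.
%r6

+0x02: 55 fe ⇒ word 0xfe55 (little)
  op=0xfe55>>11=0x1f ⇒ ldi (RI)
  rd: (w>>8)&0x7=0x6 → %r6
  imm: (w>>0)&0xff=0x55 → $85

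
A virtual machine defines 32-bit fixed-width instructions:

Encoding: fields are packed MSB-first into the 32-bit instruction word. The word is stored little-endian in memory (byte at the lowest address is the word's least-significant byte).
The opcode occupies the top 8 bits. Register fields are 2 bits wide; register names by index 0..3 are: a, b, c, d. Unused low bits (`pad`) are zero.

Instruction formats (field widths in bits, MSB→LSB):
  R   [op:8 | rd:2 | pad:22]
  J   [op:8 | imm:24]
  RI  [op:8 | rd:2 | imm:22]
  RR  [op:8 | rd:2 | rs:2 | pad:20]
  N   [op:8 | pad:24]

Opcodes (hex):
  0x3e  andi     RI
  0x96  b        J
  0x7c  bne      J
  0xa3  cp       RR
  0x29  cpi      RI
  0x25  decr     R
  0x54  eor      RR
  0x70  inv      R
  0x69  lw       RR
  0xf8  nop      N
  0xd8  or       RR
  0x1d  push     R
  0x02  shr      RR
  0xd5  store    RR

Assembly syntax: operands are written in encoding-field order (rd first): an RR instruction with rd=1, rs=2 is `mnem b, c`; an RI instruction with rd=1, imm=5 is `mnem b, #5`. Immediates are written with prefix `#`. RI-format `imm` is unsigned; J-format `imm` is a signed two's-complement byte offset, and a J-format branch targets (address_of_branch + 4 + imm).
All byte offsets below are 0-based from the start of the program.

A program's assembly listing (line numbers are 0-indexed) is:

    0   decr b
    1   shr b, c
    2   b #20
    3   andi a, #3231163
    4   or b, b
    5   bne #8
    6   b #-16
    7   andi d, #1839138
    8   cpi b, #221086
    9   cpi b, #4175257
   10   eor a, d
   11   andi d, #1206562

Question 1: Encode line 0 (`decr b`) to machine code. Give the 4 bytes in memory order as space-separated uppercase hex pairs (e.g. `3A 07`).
line 0 (decr): pack op=0x25:8|rd=1:2|pad=0:22 = 0x25400000; little→ 00 00 40 25

00 00 40 25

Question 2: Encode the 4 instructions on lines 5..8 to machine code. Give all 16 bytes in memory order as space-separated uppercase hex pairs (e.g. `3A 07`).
08 00 00 7C F0 FF FF 96 22 10 DC 3E 9E 5F 43 29

5. bne fields op=0x7c:8|imm=8:24 → word 7c000008h → 08 00 00 7c
6. b fields op=0x96:8|imm=-16:24 → word 96fffff0h → f0 ff ff 96
7. andi fields op=0x3e:8|rd=3:2|imm=1839138:22 → word 3edc1022h → 22 10 dc 3e
8. cpi fields op=0x29:8|rd=1:2|imm=221086:22 → word 29435f9eh → 9e 5f 43 29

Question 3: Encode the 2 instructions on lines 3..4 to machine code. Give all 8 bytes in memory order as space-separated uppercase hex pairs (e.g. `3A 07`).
line 3 (andi): pack op=0x3e:8|rd=0:2|imm=3231163:22 = 0x3e314dbb; little→ bb 4d 31 3e
line 4 (or): pack op=0xd8:8|rd=1:2|rs=1:2|pad=0:20 = 0xd8500000; little→ 00 00 50 d8

BB 4D 31 3E 00 00 50 D8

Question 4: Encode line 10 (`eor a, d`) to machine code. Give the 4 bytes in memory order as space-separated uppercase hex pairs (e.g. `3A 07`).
10. eor fields op=0x54:8|rd=0:2|rs=3:2|pad=0:20 → word 54300000h → 00 00 30 54

00 00 30 54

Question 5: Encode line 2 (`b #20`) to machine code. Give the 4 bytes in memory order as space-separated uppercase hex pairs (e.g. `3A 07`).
14 00 00 96

2. b fields op=0x96:8|imm=20:24 → word 96000014h → 14 00 00 96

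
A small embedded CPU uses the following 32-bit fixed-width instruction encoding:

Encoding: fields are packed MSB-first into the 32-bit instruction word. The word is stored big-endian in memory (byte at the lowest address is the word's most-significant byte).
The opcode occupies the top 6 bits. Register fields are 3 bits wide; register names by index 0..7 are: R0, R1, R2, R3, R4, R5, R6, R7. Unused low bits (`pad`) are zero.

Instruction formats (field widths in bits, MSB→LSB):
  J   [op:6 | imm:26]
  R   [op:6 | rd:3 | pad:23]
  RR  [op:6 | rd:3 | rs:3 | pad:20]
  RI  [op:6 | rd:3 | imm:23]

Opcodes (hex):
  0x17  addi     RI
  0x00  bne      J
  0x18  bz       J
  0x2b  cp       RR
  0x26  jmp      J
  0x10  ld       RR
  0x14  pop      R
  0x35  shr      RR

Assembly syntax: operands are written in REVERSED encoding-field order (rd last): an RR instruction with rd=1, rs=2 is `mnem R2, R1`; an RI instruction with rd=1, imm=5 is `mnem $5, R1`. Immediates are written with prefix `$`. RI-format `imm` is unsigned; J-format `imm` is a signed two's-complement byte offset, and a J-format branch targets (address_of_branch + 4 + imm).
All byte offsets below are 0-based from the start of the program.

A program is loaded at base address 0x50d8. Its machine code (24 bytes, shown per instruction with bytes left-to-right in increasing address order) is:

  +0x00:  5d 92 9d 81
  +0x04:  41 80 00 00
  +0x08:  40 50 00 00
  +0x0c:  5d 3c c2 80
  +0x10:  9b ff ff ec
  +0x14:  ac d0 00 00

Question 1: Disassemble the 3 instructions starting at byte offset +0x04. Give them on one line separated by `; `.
@+04  big-endian(41 80 00 00) = 0x41800000
  opcode bits[31:26]=0x10: ld/RR
  [25:23] rd=3 = R3
  [22:20] rs=0 = R0
@+08  big-endian(40 50 00 00) = 0x40500000
  opcode bits[31:26]=0x10: ld/RR
  [25:23] rd=0 = R0
  [22:20] rs=5 = R5
@+0c  big-endian(5d 3c c2 80) = 0x5d3cc280
  opcode bits[31:26]=0x17: addi/RI
  [25:23] rd=2 = R2
  [22:0] imm=3981952 = $3981952

ld R0, R3; ld R5, R0; addi $3981952, R2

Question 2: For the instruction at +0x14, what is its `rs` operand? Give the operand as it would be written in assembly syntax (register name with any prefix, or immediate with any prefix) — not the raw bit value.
R5

@+14  big-endian(ac d0 00 00) = 0xacd00000
  op=0xacd00000>>26=0x2b ⇒ cp (RR)
  [25:23] rd=1 = R1
  [22:20] rs=5 = R5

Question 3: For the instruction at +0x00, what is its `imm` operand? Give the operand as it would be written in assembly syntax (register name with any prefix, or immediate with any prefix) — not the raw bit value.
$1219969

+0x00: 5d 92 9d 81 ⇒ word 0x5d929d81 (big)
  opcode bits[31:26]=0x17: addi/RI
  [25:23] rd=3 = R3
  [22:0] imm=1219969 = $1219969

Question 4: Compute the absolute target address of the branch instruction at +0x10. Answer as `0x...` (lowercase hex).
0x50d8

+0x10: 9b ff ff ec ⇒ word 0x9bffffec (big)
  op=0x9bffffec>>26=0x26 ⇒ jmp (J)
  imm@[25:0]=0x3ffffec (s26→-20) ⇒ $-20
  target = base 0x50d8 + off 0x10 + 4 + imm -20 = 0x50d8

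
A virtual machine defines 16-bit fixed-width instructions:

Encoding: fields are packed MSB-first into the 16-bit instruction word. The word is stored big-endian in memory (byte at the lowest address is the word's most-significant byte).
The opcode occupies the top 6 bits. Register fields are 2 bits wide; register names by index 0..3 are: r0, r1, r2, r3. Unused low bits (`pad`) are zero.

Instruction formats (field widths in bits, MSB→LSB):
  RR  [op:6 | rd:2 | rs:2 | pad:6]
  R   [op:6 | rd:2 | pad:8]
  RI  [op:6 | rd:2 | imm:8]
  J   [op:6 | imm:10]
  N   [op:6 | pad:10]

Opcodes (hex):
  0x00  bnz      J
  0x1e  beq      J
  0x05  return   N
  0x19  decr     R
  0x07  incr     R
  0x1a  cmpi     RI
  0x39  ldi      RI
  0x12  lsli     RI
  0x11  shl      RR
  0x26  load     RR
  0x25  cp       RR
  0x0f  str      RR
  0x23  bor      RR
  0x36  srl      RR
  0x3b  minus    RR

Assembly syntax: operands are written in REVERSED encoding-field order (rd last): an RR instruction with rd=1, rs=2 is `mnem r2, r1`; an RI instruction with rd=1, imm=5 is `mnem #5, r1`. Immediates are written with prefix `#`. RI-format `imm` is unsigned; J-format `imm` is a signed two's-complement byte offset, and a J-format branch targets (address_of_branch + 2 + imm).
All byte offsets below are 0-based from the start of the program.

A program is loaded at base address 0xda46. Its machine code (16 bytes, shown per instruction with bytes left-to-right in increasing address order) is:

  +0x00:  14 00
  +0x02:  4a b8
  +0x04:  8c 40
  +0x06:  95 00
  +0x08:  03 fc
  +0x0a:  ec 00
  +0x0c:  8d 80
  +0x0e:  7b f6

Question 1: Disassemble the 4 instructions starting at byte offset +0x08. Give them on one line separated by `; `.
[08] 03 fc → 0x03fc
  top 6b → 0x0 → bnz [J]
  imm@[9:0]=0x3fc (s10→-4) ⇒ #-4
[0a] ec 00 → 0xec00
  top 6b → 0x3b → minus [RR]
  rd@[9:8]=0x0 ⇒ r0
  rs@[7:6]=0x0 ⇒ r0
[0c] 8d 80 → 0x8d80
  top 6b → 0x23 → bor [RR]
  rd@[9:8]=0x1 ⇒ r1
  rs@[7:6]=0x2 ⇒ r2
[0e] 7b f6 → 0x7bf6
  top 6b → 0x1e → beq [J]
  imm@[9:0]=0x3f6 (s10→-10) ⇒ #-10

bnz #-4; minus r0, r0; bor r2, r1; beq #-10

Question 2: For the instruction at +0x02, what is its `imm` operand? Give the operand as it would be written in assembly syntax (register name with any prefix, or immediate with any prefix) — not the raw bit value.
#184

off 0x02: read 4a b8 as big → 0x4ab8
  op=0x4ab8>>10=0x12 ⇒ lsli (RI)
  rd@[9:8]=0x2 ⇒ r2
  imm@[7:0]=0xb8 ⇒ #184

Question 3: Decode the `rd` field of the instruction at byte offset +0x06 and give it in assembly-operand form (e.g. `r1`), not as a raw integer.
r1

off 0x06: read 95 00 as big → 0x9500
  opcode bits[15:10]=0x25: cp/RR
  rd@[9:8]=0x1 ⇒ r1
  rs@[7:6]=0x0 ⇒ r0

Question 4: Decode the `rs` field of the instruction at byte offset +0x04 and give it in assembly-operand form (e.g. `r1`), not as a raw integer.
r1

@+04  big-endian(8c 40) = 0x8c40
  top 6b → 0x23 → bor [RR]
  [9:8] rd=0 = r0
  [7:6] rs=1 = r1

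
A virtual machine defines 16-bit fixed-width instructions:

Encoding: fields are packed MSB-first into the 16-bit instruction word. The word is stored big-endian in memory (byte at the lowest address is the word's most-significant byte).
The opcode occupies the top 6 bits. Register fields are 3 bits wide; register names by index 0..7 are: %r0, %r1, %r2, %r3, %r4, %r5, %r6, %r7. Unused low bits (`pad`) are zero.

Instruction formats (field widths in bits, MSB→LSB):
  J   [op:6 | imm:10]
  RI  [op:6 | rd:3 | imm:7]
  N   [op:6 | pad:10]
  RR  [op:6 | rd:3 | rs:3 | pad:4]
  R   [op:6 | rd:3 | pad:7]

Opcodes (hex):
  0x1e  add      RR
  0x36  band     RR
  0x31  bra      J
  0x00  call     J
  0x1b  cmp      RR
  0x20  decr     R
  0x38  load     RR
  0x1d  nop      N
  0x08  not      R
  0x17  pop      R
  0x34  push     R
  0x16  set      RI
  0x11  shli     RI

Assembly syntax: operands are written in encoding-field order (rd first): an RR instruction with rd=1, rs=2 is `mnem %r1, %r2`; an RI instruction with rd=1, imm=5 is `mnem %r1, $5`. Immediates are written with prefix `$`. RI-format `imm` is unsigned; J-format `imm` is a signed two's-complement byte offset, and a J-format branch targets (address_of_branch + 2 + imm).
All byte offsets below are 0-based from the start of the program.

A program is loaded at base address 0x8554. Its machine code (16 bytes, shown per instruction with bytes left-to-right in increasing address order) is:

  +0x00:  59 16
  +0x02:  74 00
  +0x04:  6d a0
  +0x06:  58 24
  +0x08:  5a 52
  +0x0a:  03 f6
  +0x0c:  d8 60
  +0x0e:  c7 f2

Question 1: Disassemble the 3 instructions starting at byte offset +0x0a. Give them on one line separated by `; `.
@+0a  big-endian(03 f6) = 0x03f6
  op=0x03f6>>10=0x0 ⇒ call (J)
  imm@[9:0]=0x3f6 (s10→-10) ⇒ $-10
@+0c  big-endian(d8 60) = 0xd860
  op=0xd860>>10=0x36 ⇒ band (RR)
  rd@[9:7]=0x0 ⇒ %r0
  rs@[6:4]=0x6 ⇒ %r6
@+0e  big-endian(c7 f2) = 0xc7f2
  op=0xc7f2>>10=0x31 ⇒ bra (J)
  imm@[9:0]=0x3f2 (s10→-14) ⇒ $-14

call $-10; band %r0, %r6; bra $-14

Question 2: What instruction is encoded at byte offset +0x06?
set %r0, $36

@+06  big-endian(58 24) = 0x5824
  opcode bits[15:10]=0x16: set/RI
  [9:7] rd=0 = %r0
  [6:0] imm=36 = $36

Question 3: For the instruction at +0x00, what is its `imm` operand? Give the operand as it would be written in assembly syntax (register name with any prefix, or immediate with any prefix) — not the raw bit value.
[00] 59 16 → 0x5916
  op=0x5916>>10=0x16 ⇒ set (RI)
  rd@[9:7]=0x2 ⇒ %r2
  imm@[6:0]=0x16 ⇒ $22

$22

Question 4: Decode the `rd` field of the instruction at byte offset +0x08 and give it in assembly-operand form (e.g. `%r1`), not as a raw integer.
@+08  big-endian(5a 52) = 0x5a52
  op=0x5a52>>10=0x16 ⇒ set (RI)
  rd@[9:7]=0x4 ⇒ %r4
  imm@[6:0]=0x52 ⇒ $82

%r4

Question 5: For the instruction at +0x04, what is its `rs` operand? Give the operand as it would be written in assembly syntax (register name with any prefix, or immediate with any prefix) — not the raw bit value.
%r2

off 0x04: read 6d a0 as big → 0x6da0
  op=0x6da0>>10=0x1b ⇒ cmp (RR)
  rd: (w>>7)&0x7=0x3 → %r3
  rs: (w>>4)&0x7=0x2 → %r2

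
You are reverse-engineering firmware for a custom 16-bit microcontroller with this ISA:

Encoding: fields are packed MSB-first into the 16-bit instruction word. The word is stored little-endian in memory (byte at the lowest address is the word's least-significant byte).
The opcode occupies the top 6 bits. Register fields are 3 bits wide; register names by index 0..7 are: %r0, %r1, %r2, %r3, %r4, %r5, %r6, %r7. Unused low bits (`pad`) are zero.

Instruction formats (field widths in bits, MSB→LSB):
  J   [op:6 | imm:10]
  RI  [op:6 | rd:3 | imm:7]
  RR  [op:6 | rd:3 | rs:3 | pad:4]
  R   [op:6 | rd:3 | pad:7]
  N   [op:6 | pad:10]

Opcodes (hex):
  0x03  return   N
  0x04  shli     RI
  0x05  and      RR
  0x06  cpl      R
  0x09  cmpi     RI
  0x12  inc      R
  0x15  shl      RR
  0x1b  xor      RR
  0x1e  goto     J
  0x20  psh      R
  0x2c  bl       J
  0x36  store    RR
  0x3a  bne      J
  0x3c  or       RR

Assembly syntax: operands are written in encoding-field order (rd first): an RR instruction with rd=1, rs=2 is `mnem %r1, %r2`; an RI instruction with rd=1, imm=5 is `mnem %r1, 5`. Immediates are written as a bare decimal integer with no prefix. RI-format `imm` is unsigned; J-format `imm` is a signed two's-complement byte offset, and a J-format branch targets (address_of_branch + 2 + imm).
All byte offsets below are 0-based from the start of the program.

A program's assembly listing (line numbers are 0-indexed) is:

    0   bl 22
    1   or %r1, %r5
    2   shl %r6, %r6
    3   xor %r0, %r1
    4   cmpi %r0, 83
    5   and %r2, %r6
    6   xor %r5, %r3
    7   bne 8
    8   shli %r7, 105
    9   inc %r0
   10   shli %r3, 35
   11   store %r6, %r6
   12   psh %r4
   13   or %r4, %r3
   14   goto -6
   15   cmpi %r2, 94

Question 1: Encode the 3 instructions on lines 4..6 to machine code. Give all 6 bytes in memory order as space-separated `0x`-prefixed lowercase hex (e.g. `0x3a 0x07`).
line 4 (cmpi): pack op=0x9:6|rd=0:3|imm=83:7 = 0x2453; little→ 53 24
line 5 (and): pack op=0x5:6|rd=2:3|rs=6:3|pad=0:4 = 0x1560; little→ 60 15
line 6 (xor): pack op=0x1b:6|rd=5:3|rs=3:3|pad=0:4 = 0x6eb0; little→ b0 6e

0x53 0x24 0x60 0x15 0xb0 0x6e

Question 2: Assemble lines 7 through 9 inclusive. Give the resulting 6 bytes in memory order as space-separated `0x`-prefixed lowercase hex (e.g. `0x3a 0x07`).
0x08 0xe8 0xe9 0x13 0x00 0x48

line 7 (bne): pack op=0x3a:6|imm=8:10 = 0xe808; little→ 08 e8
line 8 (shli): pack op=0x4:6|rd=7:3|imm=105:7 = 0x13e9; little→ e9 13
line 9 (inc): pack op=0x12:6|rd=0:3|pad=0:7 = 0x4800; little→ 00 48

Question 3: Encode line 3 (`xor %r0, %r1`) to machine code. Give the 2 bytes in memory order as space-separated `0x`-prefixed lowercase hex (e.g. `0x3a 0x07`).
0x10 0x6c

L3: xor op=0x1b:6|rd=0:3|rs=1:3|pad=0:4 ⇒ 0x6c10 ⇒ little 10 6c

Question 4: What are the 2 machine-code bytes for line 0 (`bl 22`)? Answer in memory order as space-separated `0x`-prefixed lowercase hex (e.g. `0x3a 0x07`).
0x16 0xb0

line 0 (bl): pack op=0x2c:6|imm=22:10 = 0xb016; little→ 16 b0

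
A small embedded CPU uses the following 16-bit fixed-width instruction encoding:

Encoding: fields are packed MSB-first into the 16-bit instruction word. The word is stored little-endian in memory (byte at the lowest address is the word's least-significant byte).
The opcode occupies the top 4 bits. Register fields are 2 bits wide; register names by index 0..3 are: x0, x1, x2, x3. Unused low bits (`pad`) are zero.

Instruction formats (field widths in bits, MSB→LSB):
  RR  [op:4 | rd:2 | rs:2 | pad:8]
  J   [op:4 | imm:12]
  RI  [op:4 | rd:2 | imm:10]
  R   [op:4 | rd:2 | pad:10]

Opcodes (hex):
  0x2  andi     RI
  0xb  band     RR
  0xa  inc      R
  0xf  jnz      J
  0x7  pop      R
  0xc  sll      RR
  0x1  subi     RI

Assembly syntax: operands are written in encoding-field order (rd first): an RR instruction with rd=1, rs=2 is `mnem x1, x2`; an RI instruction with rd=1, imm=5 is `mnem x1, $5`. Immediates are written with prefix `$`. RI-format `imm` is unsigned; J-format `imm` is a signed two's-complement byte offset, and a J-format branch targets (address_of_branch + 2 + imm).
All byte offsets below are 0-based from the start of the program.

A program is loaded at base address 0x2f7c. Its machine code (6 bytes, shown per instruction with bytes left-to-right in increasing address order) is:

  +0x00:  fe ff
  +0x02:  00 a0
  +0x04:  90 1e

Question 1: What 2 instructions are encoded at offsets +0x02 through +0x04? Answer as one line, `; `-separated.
inc x0; subi x3, $656

[02] 00 a0 → 0xa000
  op=0xa000>>12=0xa ⇒ inc (R)
  [11:10] rd=0 = x0
[04] 90 1e → 0x1e90
  op=0x1e90>>12=0x1 ⇒ subi (RI)
  [11:10] rd=3 = x3
  [9:0] imm=656 = $656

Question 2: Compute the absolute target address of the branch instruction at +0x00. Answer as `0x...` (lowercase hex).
off 0x00: read fe ff as little → 0xfffe
  op=0xfffe>>12=0xf ⇒ jnz (J)
  [11:0] imm=4094 (s12→-2) = $-2
  target = base 0x2f7c + off 0x00 + 2 + imm -2 = 0x2f7c

0x2f7c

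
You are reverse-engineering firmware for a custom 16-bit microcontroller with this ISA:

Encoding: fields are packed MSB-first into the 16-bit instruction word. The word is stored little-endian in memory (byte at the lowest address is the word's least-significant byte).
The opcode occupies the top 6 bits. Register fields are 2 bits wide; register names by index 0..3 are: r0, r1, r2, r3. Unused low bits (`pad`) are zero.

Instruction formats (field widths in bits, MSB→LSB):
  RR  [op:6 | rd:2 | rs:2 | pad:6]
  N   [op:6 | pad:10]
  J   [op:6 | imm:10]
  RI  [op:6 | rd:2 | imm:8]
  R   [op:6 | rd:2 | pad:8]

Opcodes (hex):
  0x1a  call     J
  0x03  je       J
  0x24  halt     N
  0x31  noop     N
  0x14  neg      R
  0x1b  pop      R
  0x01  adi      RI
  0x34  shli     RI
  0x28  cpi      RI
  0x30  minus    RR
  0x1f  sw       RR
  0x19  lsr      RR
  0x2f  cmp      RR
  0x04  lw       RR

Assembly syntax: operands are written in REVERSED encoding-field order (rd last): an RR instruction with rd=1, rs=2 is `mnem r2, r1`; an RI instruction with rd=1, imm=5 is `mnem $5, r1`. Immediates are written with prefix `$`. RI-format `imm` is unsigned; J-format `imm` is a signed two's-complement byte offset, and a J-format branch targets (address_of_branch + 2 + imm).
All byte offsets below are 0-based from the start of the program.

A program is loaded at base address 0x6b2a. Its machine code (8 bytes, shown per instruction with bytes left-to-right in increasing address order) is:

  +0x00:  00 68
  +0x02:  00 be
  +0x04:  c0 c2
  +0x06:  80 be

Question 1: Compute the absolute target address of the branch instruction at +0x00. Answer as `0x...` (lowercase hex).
[00] 00 68 → 0x6800
  opcode bits[15:10]=0x1a: call/J
  [9:0] imm=0 = $0
  target = base 0x6b2a + off 0x00 + 2 + imm 0 = 0x6b2c

0x6b2c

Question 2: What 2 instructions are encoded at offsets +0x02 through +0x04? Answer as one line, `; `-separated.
@+02  little-endian(00 be) = 0xbe00
  top 6b → 0x2f → cmp [RR]
  rd: (w>>8)&0x3=0x2 → r2
  rs: (w>>6)&0x3=0x0 → r0
@+04  little-endian(c0 c2) = 0xc2c0
  top 6b → 0x30 → minus [RR]
  rd: (w>>8)&0x3=0x2 → r2
  rs: (w>>6)&0x3=0x3 → r3

cmp r0, r2; minus r3, r2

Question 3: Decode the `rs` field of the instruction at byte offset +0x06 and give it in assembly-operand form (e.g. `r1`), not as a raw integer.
r2

[06] 80 be → 0xbe80
  top 6b → 0x2f → cmp [RR]
  [9:8] rd=2 = r2
  [7:6] rs=2 = r2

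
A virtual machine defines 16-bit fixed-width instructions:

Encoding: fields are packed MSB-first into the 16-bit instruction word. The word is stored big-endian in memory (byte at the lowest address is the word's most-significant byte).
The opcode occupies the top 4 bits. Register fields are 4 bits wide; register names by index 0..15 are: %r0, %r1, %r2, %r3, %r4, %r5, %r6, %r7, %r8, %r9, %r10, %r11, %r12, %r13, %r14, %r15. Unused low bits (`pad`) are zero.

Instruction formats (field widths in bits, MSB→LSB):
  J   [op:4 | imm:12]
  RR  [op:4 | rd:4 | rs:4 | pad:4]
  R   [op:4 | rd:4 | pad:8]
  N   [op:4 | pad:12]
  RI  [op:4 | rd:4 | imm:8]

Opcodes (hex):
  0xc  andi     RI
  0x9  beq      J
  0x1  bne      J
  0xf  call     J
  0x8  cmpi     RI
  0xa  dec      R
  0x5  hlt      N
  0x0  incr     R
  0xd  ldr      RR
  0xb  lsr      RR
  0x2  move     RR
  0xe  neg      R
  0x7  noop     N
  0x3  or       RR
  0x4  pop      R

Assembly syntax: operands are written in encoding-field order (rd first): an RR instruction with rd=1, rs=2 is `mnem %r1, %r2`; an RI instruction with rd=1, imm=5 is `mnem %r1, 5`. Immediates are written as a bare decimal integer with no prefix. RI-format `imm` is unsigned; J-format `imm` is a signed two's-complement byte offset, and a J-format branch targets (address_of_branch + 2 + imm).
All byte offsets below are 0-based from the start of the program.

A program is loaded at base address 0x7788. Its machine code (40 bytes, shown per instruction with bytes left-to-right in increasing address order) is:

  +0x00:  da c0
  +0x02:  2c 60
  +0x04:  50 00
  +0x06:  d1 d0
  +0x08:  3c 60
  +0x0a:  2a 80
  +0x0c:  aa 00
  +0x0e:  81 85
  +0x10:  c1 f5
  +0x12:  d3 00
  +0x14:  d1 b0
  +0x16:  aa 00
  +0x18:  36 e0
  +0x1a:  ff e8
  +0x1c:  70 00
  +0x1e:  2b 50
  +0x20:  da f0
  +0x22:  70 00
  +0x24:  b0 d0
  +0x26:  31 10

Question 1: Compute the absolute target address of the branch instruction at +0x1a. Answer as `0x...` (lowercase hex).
[1a] ff e8 → 0xffe8
  top 4b → 0xf → call [J]
  imm: (w>>0)&0xfff=0xfe8 (s12→-24) → -24
  target = base 0x7788 + off 0x1a + 2 + imm -24 = 0x778c

0x778c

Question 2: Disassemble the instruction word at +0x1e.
[1e] 2b 50 → 0x2b50
  opcode bits[15:12]=0x2: move/RR
  rd@[11:8]=0xb ⇒ %r11
  rs@[7:4]=0x5 ⇒ %r5

move %r11, %r5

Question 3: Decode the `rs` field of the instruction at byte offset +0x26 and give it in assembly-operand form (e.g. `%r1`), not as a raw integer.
%r1

+0x26: 31 10 ⇒ word 0x3110 (big)
  top 4b → 0x3 → or [RR]
  rd@[11:8]=0x1 ⇒ %r1
  rs@[7:4]=0x1 ⇒ %r1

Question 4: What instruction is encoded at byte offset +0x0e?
[0e] 81 85 → 0x8185
  opcode bits[15:12]=0x8: cmpi/RI
  rd@[11:8]=0x1 ⇒ %r1
  imm@[7:0]=0x85 ⇒ 133

cmpi %r1, 133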